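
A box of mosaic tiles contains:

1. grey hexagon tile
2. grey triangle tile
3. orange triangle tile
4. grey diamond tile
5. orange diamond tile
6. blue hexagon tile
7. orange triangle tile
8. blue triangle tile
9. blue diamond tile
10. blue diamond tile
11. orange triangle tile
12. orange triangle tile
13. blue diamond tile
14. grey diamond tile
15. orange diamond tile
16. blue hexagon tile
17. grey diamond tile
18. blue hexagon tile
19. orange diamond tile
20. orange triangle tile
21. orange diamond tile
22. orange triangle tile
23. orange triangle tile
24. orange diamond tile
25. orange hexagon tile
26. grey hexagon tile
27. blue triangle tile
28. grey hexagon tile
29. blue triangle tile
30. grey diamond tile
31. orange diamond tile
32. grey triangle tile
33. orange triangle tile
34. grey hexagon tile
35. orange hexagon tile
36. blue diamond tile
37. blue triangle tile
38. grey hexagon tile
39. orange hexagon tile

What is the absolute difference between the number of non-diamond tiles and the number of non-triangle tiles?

non-diamond tiles: 25. non-triangle tiles: 25.
|25 − 25| = 25 − 25 = 0.

0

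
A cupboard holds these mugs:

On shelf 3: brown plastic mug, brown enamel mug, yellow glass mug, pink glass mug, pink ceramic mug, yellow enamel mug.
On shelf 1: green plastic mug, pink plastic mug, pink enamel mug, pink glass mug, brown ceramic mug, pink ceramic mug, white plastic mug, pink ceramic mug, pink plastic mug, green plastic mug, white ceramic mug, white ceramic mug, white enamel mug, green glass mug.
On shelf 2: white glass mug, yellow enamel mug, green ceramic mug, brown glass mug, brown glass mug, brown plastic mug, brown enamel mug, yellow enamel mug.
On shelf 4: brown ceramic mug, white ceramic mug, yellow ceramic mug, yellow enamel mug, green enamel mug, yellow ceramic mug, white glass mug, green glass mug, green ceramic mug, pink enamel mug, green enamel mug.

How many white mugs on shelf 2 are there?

1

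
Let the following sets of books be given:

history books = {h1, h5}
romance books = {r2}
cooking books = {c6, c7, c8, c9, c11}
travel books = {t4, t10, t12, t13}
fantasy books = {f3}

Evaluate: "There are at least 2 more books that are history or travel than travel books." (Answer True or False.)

True

There are 6 books that are history or travel.
There are 4 travel books.
The claim requires 6 − 4 = 2 ≥ 2, which holds.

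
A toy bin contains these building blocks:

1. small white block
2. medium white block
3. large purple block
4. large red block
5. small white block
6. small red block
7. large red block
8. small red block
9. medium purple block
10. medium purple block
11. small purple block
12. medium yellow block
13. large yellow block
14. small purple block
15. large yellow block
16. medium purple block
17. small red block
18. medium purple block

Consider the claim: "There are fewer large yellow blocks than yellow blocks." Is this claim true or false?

True

|large yellow blocks| = 2.
|yellow blocks| = 3.
The claim requires 2 < 3, which holds.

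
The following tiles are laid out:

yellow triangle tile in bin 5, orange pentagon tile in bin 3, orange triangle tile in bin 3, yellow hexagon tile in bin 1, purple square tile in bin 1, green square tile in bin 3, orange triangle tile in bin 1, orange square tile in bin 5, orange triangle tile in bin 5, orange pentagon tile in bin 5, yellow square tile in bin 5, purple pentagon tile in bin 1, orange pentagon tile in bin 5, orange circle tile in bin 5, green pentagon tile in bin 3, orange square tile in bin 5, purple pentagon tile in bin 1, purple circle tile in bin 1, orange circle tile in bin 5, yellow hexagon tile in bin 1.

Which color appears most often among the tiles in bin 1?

Counts by color (restricted to tiles in bin 1): purple 4, yellow 2, orange 1.
The maximum is 4, held uniquely by purple.

purple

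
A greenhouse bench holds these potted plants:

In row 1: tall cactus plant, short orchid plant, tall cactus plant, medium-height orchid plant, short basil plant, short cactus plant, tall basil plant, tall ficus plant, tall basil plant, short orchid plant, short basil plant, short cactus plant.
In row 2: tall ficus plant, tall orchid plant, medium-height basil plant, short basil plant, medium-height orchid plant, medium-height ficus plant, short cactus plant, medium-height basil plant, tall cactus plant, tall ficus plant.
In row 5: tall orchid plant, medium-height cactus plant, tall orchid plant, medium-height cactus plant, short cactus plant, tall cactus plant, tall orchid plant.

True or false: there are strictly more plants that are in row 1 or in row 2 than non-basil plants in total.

|plants in row 1 or in row 2| = 22.
|non-basil plants| = 22.
The claim requires 22 > 22, which does not hold.

False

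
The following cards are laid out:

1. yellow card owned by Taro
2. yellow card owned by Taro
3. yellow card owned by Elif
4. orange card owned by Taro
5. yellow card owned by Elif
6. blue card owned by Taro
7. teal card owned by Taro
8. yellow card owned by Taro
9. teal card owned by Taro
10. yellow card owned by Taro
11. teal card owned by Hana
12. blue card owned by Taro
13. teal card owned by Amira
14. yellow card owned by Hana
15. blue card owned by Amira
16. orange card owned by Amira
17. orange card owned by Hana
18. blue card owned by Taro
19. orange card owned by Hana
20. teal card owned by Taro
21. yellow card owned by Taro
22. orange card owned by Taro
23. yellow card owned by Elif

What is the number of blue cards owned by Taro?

3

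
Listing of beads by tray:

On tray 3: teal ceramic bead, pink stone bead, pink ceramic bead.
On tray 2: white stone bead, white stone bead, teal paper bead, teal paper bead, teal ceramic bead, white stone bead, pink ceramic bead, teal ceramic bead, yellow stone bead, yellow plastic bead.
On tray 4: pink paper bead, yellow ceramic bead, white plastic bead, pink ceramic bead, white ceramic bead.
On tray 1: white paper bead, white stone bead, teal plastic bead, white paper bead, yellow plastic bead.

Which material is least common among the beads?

Counts by material: ceramic 8, stone 6, paper 5, plastic 4.
The minimum is 4, held uniquely by plastic.

plastic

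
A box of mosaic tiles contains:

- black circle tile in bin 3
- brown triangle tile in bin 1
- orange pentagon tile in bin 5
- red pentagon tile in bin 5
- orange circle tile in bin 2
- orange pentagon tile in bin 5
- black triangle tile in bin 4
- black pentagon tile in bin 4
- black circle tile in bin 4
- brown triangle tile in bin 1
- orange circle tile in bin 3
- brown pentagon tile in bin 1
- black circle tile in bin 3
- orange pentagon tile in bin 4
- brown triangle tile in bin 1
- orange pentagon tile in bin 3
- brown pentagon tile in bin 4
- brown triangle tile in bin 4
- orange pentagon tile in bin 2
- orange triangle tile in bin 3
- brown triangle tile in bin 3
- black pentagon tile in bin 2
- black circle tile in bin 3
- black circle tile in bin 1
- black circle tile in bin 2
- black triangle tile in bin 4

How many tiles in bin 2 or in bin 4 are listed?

in bin 2: 4; in bin 4: 7; together 4 + 7 = 11.

11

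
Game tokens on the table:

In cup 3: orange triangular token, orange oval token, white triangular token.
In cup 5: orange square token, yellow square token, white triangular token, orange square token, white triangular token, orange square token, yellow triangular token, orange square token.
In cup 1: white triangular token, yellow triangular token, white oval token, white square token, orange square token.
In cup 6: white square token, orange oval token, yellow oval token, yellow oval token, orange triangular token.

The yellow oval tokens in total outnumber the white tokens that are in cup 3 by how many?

yellow oval tokens: 2.
white tokens in cup 3: 1.
2 − 1 = 1.

1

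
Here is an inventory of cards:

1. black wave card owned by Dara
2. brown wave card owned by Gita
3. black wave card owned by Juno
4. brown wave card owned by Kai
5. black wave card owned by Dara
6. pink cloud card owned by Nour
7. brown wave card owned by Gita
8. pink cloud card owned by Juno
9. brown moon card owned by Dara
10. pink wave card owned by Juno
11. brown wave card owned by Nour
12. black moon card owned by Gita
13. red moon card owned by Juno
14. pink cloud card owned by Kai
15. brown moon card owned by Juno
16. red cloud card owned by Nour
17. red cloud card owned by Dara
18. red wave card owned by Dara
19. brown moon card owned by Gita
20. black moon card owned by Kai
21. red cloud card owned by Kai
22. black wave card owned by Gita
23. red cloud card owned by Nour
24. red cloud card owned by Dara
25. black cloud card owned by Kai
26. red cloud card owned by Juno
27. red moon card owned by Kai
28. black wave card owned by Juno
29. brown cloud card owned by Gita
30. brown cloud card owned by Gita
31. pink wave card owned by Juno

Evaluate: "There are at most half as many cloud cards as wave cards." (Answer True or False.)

There are 12 cloud cards.
There are 12 wave cards.
The claim requires 2 × 12 = 24 ≤ 12, which does not hold.

False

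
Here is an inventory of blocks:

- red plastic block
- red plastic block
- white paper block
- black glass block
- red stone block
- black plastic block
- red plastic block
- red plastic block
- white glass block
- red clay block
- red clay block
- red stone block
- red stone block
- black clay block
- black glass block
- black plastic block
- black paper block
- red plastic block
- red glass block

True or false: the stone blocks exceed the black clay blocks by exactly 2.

|stone blocks| = 3.
|black clay blocks| = 1.
The claim requires 3 − 1 (= 2) to equal 2, which holds.

True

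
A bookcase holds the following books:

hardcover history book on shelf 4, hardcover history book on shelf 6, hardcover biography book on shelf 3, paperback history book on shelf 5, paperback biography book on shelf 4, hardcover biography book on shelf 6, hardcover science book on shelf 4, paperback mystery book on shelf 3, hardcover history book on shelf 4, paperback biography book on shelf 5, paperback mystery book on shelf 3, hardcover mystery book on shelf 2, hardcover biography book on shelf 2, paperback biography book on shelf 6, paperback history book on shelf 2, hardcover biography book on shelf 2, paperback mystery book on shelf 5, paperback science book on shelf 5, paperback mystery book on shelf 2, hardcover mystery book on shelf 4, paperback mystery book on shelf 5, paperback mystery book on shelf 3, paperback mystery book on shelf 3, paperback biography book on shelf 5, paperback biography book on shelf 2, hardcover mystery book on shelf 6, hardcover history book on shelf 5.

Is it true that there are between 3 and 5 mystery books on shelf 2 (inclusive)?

|mystery books on shelf 2| = 2.
The claim requires 3 ≤ 2 ≤ 5, which does not hold.

False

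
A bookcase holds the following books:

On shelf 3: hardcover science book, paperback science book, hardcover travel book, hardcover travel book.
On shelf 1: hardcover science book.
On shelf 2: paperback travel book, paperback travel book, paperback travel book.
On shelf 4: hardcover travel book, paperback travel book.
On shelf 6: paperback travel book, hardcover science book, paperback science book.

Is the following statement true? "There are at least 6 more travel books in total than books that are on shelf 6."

travel books: 8.
books on shelf 6: 3.
The claim requires 8 − 3 = 5 ≥ 6, which does not hold.

False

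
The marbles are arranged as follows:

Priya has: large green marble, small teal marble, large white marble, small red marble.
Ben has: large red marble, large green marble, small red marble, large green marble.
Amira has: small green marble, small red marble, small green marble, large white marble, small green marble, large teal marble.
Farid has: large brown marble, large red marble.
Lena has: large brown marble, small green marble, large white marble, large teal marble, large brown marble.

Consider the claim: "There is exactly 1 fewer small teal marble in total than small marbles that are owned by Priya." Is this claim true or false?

True

|small teal marbles| = 1.
|small marbles owned by Priya| = 2.
The claim requires 2 − 1 (= 1) to equal 1, which holds.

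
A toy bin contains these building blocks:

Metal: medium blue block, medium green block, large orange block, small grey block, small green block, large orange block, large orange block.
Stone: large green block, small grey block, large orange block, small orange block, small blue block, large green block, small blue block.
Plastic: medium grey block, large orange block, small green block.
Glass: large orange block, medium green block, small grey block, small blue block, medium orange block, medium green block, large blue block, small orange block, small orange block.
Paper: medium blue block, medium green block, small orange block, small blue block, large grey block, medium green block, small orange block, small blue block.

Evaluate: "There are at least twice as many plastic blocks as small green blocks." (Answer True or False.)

plastic blocks: 3.
small green blocks: 2.
The claim requires 3 ≥ 2 × 2 = 4, which does not hold.

False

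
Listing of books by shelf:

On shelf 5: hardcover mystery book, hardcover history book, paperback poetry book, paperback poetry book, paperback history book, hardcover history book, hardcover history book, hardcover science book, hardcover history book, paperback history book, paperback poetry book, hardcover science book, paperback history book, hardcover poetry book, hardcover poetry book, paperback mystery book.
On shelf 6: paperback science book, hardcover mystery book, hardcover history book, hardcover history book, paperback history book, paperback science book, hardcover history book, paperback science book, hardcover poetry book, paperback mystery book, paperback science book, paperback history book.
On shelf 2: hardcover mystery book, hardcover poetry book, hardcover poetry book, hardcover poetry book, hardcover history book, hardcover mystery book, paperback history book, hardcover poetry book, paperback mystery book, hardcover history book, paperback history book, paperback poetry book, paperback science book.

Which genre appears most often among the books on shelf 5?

Counts by genre (restricted to books on shelf 5): history 7, poetry 5, mystery 2, science 2.
The maximum is 7, held uniquely by history.

history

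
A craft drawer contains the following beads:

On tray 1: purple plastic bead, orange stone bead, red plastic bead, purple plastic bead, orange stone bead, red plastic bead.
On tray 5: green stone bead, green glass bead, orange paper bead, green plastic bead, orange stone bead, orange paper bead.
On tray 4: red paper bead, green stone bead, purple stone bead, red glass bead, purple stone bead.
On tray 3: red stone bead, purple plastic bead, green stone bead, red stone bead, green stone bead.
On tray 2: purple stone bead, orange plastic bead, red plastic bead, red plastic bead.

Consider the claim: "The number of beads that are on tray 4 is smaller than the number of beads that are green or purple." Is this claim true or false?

True

|beads on tray 4| = 5.
|beads that are green or purple| = 12.
The claim requires 5 < 12, which holds.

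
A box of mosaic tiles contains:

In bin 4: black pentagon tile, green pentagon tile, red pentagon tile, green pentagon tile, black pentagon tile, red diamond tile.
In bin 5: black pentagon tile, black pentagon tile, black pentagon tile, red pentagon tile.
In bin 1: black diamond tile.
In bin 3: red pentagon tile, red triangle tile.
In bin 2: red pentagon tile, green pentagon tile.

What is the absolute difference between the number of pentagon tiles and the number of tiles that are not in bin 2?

pentagon tiles: 12. tiles that are not in bin 2: 13.
|12 − 13| = 13 − 12 = 1.

1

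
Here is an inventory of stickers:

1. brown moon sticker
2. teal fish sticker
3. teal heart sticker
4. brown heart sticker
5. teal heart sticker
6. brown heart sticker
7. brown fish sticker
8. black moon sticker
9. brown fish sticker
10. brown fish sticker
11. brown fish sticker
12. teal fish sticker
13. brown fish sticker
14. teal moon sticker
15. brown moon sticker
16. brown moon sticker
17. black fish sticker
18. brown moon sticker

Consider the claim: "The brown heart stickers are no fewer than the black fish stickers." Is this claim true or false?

True

|brown heart stickers| = 2.
|black fish stickers| = 1.
The claim requires 2 ≥ 1, which holds.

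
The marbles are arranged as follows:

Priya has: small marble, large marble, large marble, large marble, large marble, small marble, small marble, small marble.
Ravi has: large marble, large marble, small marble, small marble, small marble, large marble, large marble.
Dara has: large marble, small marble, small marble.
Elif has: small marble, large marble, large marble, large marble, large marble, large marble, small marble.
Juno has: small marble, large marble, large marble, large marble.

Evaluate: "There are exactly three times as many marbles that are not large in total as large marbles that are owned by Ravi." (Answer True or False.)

|marbles that are not large| = 12.
|large marbles owned by Ravi| = 4.
The claim requires 12 = 3 × 4 = 12, which holds.

True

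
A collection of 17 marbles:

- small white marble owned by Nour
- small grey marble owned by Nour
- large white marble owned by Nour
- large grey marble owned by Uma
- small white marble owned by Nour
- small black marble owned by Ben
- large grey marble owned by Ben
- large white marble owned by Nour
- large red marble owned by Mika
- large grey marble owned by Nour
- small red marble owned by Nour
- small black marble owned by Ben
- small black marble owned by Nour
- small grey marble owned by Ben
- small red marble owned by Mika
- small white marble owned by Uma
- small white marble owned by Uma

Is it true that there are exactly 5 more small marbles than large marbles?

True

small marbles: 11.
large marbles: 6.
The claim requires 11 − 6 (= 5) to equal 5, which holds.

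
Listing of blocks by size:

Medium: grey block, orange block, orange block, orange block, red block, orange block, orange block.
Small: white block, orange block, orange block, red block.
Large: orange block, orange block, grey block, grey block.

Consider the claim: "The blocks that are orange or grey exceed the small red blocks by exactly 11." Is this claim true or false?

True

There are 12 blocks that are orange or grey.
There is 1 small red block.
The claim requires 12 − 1 (= 11) to equal 11, which holds.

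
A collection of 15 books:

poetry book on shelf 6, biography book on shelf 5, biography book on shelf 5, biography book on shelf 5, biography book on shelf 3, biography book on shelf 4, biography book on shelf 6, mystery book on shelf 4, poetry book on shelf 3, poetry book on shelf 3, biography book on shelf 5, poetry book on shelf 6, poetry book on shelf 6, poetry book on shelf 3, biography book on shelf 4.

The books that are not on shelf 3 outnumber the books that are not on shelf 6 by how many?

0

books that are not on shelf 3: 11.
books that are not on shelf 6: 11.
11 − 11 = 0.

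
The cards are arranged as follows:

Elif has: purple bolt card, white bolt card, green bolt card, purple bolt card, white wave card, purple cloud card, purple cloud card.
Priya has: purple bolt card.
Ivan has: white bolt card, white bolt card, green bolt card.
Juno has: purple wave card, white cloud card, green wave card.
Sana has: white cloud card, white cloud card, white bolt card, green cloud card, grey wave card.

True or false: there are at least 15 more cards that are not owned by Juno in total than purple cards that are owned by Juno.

cards that are not owned by Juno: 16.
purple cards owned by Juno: 1.
The claim requires 16 − 1 = 15 ≥ 15, which holds.

True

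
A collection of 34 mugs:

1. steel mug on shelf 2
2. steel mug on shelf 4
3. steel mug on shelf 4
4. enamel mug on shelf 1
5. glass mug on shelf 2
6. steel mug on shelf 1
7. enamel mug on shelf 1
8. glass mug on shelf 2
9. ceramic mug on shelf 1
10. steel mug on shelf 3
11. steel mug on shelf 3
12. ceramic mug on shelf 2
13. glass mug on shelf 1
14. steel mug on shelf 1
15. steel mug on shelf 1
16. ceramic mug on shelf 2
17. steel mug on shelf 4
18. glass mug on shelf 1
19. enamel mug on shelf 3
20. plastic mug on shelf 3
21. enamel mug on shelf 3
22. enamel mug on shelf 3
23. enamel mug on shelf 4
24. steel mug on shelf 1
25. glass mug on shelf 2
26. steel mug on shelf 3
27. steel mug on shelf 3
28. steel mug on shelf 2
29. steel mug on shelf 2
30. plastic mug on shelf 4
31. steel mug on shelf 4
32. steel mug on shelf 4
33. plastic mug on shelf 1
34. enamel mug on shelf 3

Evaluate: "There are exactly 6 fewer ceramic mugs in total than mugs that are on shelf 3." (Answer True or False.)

ceramic mugs: 3.
mugs on shelf 3: 9.
The claim requires 9 − 3 (= 6) to equal 6, which holds.

True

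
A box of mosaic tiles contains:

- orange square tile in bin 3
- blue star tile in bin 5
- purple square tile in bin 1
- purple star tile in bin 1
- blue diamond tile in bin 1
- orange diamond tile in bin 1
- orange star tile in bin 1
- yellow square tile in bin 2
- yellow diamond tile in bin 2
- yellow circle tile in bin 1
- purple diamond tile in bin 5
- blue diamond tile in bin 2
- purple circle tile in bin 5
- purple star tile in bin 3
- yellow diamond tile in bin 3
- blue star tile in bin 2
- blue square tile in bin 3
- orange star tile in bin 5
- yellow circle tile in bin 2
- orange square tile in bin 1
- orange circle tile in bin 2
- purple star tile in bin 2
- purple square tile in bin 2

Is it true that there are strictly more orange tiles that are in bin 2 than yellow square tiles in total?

There is 1 orange tile in bin 2.
There is 1 yellow square tile.
The claim requires 1 > 1, which does not hold.

False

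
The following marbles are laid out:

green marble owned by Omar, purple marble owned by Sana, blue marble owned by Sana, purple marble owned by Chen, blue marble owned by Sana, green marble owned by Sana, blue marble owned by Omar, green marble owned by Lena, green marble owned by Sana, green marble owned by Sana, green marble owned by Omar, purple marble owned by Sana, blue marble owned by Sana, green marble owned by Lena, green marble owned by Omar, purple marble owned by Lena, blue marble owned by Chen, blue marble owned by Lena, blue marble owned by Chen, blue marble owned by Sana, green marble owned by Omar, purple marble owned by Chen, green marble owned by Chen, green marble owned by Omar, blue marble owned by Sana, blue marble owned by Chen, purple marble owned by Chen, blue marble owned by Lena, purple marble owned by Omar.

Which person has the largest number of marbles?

Counts by owner: Sana→10, Chen→7, Omar→7, Lena→5.
The maximum is 10, held uniquely by Sana.

Sana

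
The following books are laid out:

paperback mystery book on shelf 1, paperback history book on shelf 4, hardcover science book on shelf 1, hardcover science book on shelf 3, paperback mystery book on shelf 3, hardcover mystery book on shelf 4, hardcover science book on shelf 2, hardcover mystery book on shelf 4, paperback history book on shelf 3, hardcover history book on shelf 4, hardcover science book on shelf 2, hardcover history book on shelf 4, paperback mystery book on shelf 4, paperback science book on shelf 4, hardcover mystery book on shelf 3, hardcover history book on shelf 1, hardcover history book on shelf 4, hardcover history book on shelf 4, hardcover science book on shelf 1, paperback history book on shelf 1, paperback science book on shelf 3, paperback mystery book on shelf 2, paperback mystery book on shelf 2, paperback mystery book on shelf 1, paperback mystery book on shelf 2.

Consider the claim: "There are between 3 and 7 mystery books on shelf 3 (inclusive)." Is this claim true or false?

There are 2 mystery books on shelf 3.
The claim requires 3 ≤ 2 ≤ 7, which does not hold.

False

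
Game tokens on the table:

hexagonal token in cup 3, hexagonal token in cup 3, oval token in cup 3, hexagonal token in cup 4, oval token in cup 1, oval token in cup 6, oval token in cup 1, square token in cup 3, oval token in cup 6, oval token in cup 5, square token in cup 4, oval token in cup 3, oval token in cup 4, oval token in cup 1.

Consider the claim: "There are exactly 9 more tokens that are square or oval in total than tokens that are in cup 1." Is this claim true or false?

False

tokens that are square or oval: 11.
tokens in cup 1: 3.
The claim requires 11 − 3 (= 8) to equal 9, which does not hold.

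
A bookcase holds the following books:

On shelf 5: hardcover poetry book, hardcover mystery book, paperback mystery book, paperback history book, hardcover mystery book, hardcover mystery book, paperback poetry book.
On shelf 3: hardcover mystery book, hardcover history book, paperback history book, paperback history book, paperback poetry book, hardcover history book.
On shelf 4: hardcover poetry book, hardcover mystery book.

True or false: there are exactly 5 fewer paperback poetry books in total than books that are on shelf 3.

paperback poetry books: 2.
books on shelf 3: 6.
The claim requires 6 − 2 (= 4) to equal 5, which does not hold.

False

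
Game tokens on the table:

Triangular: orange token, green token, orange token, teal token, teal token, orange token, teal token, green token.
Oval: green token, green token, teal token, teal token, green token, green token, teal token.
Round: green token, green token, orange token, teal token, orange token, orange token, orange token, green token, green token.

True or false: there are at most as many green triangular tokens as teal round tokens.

False

green triangular tokens: 2.
teal round tokens: 1.
The claim requires 2 ≤ 1, which does not hold.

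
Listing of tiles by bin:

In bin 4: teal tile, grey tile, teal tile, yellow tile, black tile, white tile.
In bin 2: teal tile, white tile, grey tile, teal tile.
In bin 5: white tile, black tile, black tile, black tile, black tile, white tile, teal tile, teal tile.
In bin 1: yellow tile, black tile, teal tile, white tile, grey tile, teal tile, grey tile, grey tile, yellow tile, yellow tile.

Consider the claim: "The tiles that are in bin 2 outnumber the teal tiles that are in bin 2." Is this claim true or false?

True

|tiles in bin 2| = 4.
|teal tiles in bin 2| = 2.
The claim requires 4 > 2, which holds.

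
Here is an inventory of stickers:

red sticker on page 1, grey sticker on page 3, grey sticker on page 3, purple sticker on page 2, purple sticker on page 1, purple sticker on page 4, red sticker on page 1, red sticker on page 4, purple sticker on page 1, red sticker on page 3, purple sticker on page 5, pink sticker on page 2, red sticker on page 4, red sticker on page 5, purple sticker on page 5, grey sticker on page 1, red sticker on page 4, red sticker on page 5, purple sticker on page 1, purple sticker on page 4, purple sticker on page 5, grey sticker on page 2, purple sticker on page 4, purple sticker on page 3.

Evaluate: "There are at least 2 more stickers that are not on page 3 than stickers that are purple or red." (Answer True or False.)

False

stickers that are not on page 3: 20.
stickers that are purple or red: 19.
The claim requires 20 − 19 = 1 ≥ 2, which does not hold.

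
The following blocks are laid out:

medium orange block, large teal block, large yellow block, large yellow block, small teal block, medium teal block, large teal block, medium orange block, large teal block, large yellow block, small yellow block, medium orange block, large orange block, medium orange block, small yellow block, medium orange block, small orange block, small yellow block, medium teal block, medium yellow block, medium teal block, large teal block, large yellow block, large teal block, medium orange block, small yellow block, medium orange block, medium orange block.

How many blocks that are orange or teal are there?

orange: 10; teal: 9; together 10 + 9 = 19.

19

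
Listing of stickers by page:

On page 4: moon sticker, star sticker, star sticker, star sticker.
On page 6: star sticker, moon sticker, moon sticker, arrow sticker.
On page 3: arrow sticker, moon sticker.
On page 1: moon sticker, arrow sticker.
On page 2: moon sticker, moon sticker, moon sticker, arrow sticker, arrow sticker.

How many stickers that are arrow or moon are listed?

arrow: 5; moon: 8; together 5 + 8 = 13.

13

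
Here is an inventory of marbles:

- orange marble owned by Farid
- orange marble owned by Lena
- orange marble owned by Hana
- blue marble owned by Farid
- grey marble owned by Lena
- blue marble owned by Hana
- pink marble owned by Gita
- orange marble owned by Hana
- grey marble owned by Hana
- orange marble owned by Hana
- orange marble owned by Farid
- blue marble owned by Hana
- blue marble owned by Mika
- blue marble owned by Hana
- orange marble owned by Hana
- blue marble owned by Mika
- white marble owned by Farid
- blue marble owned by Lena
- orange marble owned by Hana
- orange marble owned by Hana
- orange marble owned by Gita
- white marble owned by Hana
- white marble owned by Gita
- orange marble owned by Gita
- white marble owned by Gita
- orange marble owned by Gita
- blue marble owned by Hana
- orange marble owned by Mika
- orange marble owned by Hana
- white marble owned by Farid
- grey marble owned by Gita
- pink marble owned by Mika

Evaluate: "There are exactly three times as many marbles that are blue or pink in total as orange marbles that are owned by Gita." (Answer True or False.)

False

|marbles that are blue or pink| = 10.
|orange marbles owned by Gita| = 3.
The claim requires 10 = 3 × 3 = 9, which does not hold.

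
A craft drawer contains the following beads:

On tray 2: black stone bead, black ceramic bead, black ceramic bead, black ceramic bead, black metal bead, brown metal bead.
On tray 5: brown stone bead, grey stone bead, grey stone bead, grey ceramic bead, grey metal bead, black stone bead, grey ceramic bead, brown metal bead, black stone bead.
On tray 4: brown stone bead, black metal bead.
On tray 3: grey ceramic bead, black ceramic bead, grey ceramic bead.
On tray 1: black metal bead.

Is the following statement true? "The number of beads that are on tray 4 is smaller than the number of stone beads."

True

There are 2 beads on tray 4.
There are 7 stone beads.
The claim requires 2 < 7, which holds.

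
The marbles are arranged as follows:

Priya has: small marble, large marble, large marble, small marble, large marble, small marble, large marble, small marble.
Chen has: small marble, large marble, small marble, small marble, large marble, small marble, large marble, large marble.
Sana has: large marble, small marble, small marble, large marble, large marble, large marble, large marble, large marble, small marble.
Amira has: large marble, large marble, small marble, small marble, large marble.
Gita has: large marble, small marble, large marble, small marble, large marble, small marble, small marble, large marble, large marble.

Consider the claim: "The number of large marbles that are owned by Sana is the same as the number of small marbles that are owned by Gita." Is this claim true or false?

large marbles owned by Sana: 6.
small marbles owned by Gita: 4.
The claim requires 6 = 4, which does not hold.

False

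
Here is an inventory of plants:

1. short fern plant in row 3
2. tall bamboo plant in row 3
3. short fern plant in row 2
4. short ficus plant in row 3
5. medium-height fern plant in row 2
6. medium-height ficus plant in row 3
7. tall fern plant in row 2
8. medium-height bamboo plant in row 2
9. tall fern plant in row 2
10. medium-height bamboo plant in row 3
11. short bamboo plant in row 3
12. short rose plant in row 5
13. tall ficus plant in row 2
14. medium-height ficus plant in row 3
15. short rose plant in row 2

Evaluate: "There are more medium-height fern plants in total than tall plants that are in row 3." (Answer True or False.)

|medium-height fern plants| = 1.
|tall plants in row 3| = 1.
The claim requires 1 > 1, which does not hold.

False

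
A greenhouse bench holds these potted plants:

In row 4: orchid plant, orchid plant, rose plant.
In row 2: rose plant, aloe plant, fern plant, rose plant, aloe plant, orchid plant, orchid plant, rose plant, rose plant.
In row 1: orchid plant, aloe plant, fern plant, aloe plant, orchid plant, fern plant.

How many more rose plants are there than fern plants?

2

rose plants: 5.
fern plants: 3.
5 − 3 = 2.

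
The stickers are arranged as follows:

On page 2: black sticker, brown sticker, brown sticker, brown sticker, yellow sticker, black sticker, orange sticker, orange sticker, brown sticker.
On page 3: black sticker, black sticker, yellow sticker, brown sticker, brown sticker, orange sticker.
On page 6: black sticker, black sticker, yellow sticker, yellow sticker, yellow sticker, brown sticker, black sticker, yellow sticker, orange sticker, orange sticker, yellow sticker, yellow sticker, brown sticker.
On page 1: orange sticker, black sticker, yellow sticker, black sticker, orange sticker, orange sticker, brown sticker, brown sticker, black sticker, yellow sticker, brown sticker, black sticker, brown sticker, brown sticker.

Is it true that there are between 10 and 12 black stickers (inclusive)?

True

There are 11 black stickers.
The claim requires 10 ≤ 11 ≤ 12, which holds.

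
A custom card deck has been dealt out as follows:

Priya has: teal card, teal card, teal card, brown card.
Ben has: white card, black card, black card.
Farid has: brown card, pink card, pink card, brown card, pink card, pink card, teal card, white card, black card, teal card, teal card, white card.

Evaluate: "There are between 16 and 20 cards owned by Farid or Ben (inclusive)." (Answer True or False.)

False

Count of cards owned by Farid or Ben: 15.
The claim requires 16 ≤ 15 ≤ 20, which does not hold.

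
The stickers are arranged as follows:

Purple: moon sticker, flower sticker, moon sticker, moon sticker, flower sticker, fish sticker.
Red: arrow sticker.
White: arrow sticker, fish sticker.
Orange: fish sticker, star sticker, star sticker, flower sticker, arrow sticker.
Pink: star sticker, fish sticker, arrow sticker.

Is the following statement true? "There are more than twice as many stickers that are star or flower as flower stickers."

There are 6 stickers that are star or flower.
There are 3 flower stickers.
The claim requires 6 > 2 × 3 = 6, which does not hold.

False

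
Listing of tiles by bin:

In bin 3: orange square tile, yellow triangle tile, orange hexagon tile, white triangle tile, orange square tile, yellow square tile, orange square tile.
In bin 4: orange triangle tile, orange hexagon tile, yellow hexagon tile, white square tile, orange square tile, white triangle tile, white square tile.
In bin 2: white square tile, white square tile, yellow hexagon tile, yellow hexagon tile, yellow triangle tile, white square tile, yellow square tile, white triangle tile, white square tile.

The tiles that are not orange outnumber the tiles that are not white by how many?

2

tiles that are not orange: 16.
tiles that are not white: 14.
16 − 14 = 2.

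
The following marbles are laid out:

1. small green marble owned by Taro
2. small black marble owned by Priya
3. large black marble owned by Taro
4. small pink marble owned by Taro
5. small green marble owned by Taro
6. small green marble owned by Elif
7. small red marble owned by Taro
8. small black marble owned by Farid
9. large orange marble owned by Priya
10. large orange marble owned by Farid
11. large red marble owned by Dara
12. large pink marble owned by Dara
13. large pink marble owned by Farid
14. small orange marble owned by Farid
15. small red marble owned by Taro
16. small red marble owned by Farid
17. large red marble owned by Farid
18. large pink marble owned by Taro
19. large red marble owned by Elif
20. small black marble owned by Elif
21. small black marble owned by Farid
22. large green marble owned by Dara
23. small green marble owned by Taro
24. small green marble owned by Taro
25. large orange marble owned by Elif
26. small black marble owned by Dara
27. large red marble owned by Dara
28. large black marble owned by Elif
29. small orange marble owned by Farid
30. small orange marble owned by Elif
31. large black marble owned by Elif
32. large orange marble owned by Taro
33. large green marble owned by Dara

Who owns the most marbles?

Counts by owner: Taro→10, Farid→8, Elif→7, Dara→6, Priya→2.
The maximum is 10, held uniquely by Taro.

Taro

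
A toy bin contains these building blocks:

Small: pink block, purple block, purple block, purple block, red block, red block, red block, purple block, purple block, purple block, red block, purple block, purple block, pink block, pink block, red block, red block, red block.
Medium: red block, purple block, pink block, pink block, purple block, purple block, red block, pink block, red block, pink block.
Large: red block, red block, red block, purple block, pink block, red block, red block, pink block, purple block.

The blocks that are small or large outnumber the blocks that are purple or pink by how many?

5

blocks that are small or large: 27.
blocks that are purple or pink: 22.
27 − 22 = 5.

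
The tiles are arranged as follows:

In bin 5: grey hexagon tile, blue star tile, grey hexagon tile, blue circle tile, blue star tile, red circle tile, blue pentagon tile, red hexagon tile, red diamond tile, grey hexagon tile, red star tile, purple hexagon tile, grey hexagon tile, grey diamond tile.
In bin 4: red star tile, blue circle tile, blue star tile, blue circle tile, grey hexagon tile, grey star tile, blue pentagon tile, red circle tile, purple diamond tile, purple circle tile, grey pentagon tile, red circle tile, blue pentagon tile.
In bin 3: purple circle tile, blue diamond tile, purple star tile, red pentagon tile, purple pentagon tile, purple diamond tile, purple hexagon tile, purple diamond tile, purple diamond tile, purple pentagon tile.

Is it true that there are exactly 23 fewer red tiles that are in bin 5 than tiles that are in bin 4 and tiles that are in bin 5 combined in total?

True

red tiles in bin 5: 4.
tiles in bin 4: 13; tiles in bin 5: 14; combined: 13 + 14 = 27.
The claim requires 27 − 4 (= 23) to equal 23, which holds.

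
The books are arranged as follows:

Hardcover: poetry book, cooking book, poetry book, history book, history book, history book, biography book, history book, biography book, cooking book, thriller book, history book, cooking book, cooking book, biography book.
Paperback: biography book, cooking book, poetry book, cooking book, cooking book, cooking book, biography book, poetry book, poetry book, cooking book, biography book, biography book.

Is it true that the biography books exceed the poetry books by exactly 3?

|biography books| = 7.
|poetry books| = 5.
The claim requires 7 − 5 (= 2) to equal 3, which does not hold.

False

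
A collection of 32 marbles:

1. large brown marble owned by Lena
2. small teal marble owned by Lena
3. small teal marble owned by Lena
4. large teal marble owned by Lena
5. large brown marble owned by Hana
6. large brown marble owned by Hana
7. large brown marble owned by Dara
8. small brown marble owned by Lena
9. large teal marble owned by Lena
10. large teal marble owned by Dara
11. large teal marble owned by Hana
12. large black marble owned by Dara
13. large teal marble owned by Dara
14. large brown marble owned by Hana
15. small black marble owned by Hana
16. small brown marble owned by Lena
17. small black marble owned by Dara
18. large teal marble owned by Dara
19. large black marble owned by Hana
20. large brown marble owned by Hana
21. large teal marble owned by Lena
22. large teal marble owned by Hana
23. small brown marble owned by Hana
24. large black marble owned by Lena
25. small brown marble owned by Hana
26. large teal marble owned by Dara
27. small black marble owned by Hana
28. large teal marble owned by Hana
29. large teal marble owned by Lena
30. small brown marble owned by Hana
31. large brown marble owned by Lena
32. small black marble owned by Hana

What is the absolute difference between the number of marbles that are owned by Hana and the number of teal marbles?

marbles owned by Hana: 14. teal marbles: 13.
|14 − 13| = 14 − 13 = 1.

1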